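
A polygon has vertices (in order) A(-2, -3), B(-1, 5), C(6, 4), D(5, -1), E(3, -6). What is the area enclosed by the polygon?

60.5

Apply the surveyor's formula: 2A = Σ (x_i·y_{i+1} − x_{i+1}·y_i), indices taken mod 5.
Σ = (-13) + (-34) + (-26) + (-27) + (-21) = -121
Area = |Σ|/2 = 60.5.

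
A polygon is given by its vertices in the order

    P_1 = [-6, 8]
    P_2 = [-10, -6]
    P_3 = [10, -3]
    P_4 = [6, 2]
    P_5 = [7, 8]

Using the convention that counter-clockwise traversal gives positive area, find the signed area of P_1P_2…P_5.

191

Apply the surveyor's formula: 2A = Σ (x_i·y_{i+1} − x_{i+1}·y_i), indices taken mod 5.
Σ = (116) + (90) + (38) + (34) + (104) = 382
Signed area = Σ/2 = 191 (positive ⇒ counter-clockwise traversal).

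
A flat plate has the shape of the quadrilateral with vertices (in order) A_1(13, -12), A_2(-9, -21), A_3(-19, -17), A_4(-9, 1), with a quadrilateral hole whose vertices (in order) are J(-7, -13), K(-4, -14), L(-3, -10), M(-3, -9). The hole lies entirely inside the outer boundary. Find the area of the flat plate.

Outer boundary:
Apply the shoelace (surveyor's) formula: 2A = Σ (x_i·y_{i+1} − x_{i+1}·y_i), indices taken mod 4.
Σ = (-381) + (-246) + (-172) + (95) = -704
Area = |Σ|/2 = 352.
Hole:
Apply the shoelace formula: 2A = Σ (x_i·y_{i+1} − x_{i+1}·y_i), indices taken mod 4.
J→K: (-7)(-14) − (-4)(-13) = 46
K→L: (-4)(-10) − (-3)(-14) = -2
L→M: (-3)(-9) − (-3)(-10) = -3
M→J: (-3)(-13) − (-7)(-9) = -24
Σ = 17
Area = |Σ|/2 = 8.5.
Net area = 352 − 8.5 = 343.5.

343.5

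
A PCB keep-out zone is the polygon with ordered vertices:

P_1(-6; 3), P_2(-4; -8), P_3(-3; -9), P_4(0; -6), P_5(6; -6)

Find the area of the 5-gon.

Apply Gauss's area formula: 2A = Σ (x_i·y_{i+1} − x_{i+1}·y_i), indices taken mod 5.
Σ = (60) + (12) + (18) + (36) + (-18) = 108
Area = |Σ|/2 = 54.

54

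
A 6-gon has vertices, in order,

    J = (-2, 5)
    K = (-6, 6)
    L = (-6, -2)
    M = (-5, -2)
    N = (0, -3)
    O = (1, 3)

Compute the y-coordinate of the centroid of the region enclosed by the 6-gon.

Apply the shoelace (surveyor's) formula. First the cross-terms c_i = x_i·y_{i+1} − x_{i+1}·y_i:
  18, 48, 2, 15, 3, 11  ⇒  2A = 97, A = 48.5.
Then Σ (y_i + y_{i+1})·c_i = 395, so ȳ = 395 / (6·48.5) = 395/291.

395/291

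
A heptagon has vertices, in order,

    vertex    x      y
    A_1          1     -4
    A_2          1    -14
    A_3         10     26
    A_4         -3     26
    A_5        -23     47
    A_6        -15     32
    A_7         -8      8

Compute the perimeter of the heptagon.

|A_1A_2| = √((0)² + (-10)²) = √100 = 10
|A_2A_3| = √((9)² + (40)²) = √1681 = 41
|A_3A_4| = √((-13)² + (0)²) = √169 = 13
|A_4A_5| = √((-20)² + (21)²) = √841 = 29
|A_5A_6| = √((8)² + (-15)²) = √289 = 17
|A_6A_7| = √((7)² + (-24)²) = √625 = 25
|A_7A_1| = √((9)² + (-12)²) = √225 = 15
Perimeter = 10 + 41 + 13 + 29 + 17 + 25 + 15 = 150.

150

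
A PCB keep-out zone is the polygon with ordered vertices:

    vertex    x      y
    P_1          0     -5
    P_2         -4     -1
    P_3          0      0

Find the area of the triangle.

10

Apply Gauss's area formula: 2A = Σ (x_i·y_{i+1} − x_{i+1}·y_i), indices taken mod 3.
P_1→P_2: (0)(-1) − (-4)(-5) = -20
P_2→P_3: (-4)(0) − (0)(-1) = 0
P_3→P_1: (0)(-5) − (0)(0) = 0
Σ = -20
Area = |Σ|/2 = 10.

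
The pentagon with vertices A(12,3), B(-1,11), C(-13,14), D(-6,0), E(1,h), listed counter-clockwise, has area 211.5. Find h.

-4

Write out the shoelace sum; only the two edges meeting at E involve h:
2·Area = [((-6)·h − 1·0) + (1·3 − 12·h)] + 348
       = -18·h + 351 = 423
⇒ h = -4.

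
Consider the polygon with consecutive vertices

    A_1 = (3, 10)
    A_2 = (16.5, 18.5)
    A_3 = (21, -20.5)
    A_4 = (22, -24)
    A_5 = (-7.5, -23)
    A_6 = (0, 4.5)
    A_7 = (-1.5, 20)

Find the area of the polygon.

Cross-terms: -109.5, -726.75, -53, -686, -33.75, 6.75, -75  ⇒  Σ = -1677.25
Area = |Σ|/2 = 838.625.

838.625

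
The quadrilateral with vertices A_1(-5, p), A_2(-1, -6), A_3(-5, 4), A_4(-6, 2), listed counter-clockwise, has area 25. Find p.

The doubled signed area Σ (x_i y_{i+1} − x_{i+1} y_i) is linear in p.
With p=0 it equals 20; the coefficient of p is -5 (from the two edges through A_1).
So -5·p + 20 = 2·25 = 50 ⇒ p = -6.

-6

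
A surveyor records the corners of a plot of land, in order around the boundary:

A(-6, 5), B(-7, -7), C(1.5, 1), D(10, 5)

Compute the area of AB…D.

79

Apply the shoelace formula: 2A = Σ (x_i·y_{i+1} − x_{i+1}·y_i), indices taken mod 4.
A→B: (-6)(-7) − (-7)(5) = 77
B→C: (-7)(1) − (1.5)(-7) = 3.5
C→D: (1.5)(5) − (10)(1) = -2.5
D→A: (10)(5) − (-6)(5) = 80
Σ = 158
Area = |Σ|/2 = 79.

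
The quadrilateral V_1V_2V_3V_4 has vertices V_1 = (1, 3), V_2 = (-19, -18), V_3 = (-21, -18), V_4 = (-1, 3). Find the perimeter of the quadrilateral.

62

|V_1V_2| = √((-20)² + (-21)²) = √841 = 29
|V_2V_3| = √((-2)² + (0)²) = √4 = 2
|V_3V_4| = √((20)² + (21)²) = √841 = 29
|V_4V_1| = √((2)² + (0)²) = √4 = 2
Perimeter = 29 + 2 + 29 + 2 = 62.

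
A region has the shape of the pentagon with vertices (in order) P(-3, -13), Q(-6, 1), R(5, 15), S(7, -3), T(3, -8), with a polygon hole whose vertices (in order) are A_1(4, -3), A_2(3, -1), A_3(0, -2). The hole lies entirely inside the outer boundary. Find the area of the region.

Outer boundary:
Apply the surveyor's formula: 2A = Σ (x_i·y_{i+1} − x_{i+1}·y_i), indices taken mod 5.
Σ = (-81) + (-95) + (-120) + (-47) + (-63) = -406
Area = |Σ|/2 = 203.
Hole:
Apply Gauss's area formula: 2A = Σ (x_i·y_{i+1} − x_{i+1}·y_i), indices taken mod 3.
A_1→A_2: (4)(-1) − (3)(-3) = 5
A_2→A_3: (3)(-2) − (0)(-1) = -6
A_3→A_1: (0)(-3) − (4)(-2) = 8
Σ = 7
Area = |Σ|/2 = 3.5.
Net area = 203 − 3.5 = 199.5.

199.5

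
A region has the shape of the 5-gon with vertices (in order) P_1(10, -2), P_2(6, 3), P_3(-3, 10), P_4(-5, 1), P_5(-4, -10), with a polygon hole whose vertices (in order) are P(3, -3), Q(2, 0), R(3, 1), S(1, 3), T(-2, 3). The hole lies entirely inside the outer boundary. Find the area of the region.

149

Outer boundary:
Σ = (42) + (69) + (47) + (54) + (108) = 320
Area = |Σ|/2 = 160.
Hole:
Apply the shoelace (surveyor's) formula: 2A = Σ (x_i·y_{i+1} − x_{i+1}·y_i), indices taken mod 5.
Cross-terms: 6, 2, 8, 9, -3  ⇒  Σ = 22
Area = |Σ|/2 = 11.
Net area = 160 − 11 = 149.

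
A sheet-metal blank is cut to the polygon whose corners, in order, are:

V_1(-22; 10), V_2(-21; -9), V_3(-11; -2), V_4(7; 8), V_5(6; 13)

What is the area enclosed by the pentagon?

Apply the shoelace (surveyor's) formula: 2A = Σ (x_i·y_{i+1} − x_{i+1}·y_i), indices taken mod 5.
V_1→V_2: (-22)(-9) − (-21)(10) = 408
V_2→V_3: (-21)(-2) − (-11)(-9) = -57
V_3→V_4: (-11)(8) − (7)(-2) = -74
V_4→V_5: (7)(13) − (6)(8) = 43
V_5→V_1: (6)(10) − (-22)(13) = 346
Σ = 666
Area = |Σ|/2 = 333.

333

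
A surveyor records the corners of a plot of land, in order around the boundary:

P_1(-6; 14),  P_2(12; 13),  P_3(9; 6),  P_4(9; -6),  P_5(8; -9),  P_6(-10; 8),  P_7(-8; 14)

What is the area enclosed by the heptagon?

281

Cross-terms: -246, -45, -108, -33, -26, -76, -28  ⇒  Σ = -562
Area = |Σ|/2 = 281.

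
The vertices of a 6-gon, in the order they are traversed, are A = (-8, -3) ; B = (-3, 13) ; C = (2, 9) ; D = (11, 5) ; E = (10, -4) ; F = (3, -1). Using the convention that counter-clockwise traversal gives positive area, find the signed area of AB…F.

-182

Apply Gauss's area formula: 2A = Σ (x_i·y_{i+1} − x_{i+1}·y_i), indices taken mod 6.
Σ = (-113) + (-53) + (-89) + (-94) + (2) + (-17) = -364
Signed area = Σ/2 = -182 (negative ⇒ clockwise traversal).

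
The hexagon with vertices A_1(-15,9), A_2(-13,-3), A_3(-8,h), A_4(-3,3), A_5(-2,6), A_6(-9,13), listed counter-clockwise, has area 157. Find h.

The doubled signed area Σ (x_i y_{i+1} − x_{i+1} y_i) is linear in h.
With h=0 it equals 244; the coefficient of h is -10 (from the two edges through A_3).
So -10·h + 244 = 2·157 = 314 ⇒ h = -7.

-7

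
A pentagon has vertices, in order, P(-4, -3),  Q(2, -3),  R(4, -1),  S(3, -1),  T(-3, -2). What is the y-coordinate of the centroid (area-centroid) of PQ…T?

Apply the surveyor's formula. First the cross-terms c_i = x_i·y_{i+1} − x_{i+1}·y_i:
  18, 10, -1, -9, 1  ⇒  2A = 19, A = 9.5.
Then Σ (y_i + y_{i+1})·c_i = -124, so ȳ = -124 / (6·9.5) = -124/57.

-124/57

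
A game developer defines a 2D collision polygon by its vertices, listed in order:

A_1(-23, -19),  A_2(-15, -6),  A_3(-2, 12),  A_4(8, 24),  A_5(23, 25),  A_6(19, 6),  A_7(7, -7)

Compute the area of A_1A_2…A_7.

820.5

Apply the shoelace formula: 2A = Σ (x_i·y_{i+1} − x_{i+1}·y_i), indices taken mod 7.
Cross-terms: -147, -192, -144, -352, -337, -175, -294  ⇒  Σ = -1641
Area = |Σ|/2 = 820.5.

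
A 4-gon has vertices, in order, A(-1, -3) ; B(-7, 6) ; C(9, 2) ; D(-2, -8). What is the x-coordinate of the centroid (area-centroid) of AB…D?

Apply the shoelace formula. First the cross-terms c_i = x_i·y_{i+1} − x_{i+1}·y_i:
  -27, -68, -68, -2  ⇒  2A = -165, A = -82.5.
Then Σ (x_i + x_{i+1})·c_i = -390, so x̄ = -390 / (6·(-82.5)) = 26/33.

26/33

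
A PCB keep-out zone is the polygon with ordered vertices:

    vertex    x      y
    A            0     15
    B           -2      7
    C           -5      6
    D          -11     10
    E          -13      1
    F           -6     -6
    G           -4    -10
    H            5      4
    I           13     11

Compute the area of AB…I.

270

Σ = (30) + (23) + (16) + (119) + (84) + (36) + (34) + (3) + (195) = 540
Area = |Σ|/2 = 270.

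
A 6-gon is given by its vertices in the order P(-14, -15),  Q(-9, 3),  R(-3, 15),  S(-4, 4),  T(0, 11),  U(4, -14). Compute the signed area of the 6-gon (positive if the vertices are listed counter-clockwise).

Apply the shoelace formula: 2A = Σ (x_i·y_{i+1} − x_{i+1}·y_i), indices taken mod 6.
P→Q: (-14)(3) − (-9)(-15) = -177
Q→R: (-9)(15) − (-3)(3) = -126
R→S: (-3)(4) − (-4)(15) = 48
S→T: (-4)(11) − (0)(4) = -44
T→U: (0)(-14) − (4)(11) = -44
U→P: (4)(-15) − (-14)(-14) = -256
Σ = -599
Signed area = Σ/2 = -299.5 (negative ⇒ clockwise traversal).

-299.5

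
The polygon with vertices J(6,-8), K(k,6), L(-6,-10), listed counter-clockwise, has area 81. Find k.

Write out the shoelace sum; only the two edges meeting at K involve k:
2·Area = [(6·6 − k·(-8)) + (k·(-10) − (-6)·6)] + 108
       = -2·k + 180 = 162
⇒ k = 9.

9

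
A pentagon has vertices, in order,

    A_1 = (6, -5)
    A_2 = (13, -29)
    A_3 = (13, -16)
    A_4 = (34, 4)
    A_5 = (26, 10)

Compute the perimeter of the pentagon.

102

|A_1A_2| = √((7)² + (-24)²) = √625 = 25
|A_2A_3| = √((0)² + (13)²) = √169 = 13
|A_3A_4| = √((21)² + (20)²) = √841 = 29
|A_4A_5| = √((-8)² + (6)²) = √100 = 10
|A_5A_1| = √((-20)² + (-15)²) = √625 = 25
Perimeter = 25 + 13 + 29 + 10 + 25 = 102.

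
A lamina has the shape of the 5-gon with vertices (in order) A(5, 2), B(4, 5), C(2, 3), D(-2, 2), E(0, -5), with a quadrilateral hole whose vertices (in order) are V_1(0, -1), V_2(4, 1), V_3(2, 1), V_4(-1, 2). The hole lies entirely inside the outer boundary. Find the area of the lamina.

Outer boundary:
Apply the surveyor's formula: 2A = Σ (x_i·y_{i+1} − x_{i+1}·y_i), indices taken mod 5.
Cross-terms: 17, 2, 10, 10, 25  ⇒  Σ = 64
Area = |Σ|/2 = 32.
Hole:
Apply the surveyor's formula: 2A = Σ (x_i·y_{i+1} − x_{i+1}·y_i), indices taken mod 4.
V_1→V_2: (0)(1) − (4)(-1) = 4
V_2→V_3: (4)(1) − (2)(1) = 2
V_3→V_4: (2)(2) − (-1)(1) = 5
V_4→V_1: (-1)(-1) − (0)(2) = 1
Σ = 12
Area = |Σ|/2 = 6.
Net area = 32 − 6 = 26.

26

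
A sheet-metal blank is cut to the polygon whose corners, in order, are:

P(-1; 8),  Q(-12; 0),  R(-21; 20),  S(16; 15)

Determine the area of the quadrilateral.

318

Cross-terms: 96, -240, -635, 143  ⇒  Σ = -636
Area = |Σ|/2 = 318.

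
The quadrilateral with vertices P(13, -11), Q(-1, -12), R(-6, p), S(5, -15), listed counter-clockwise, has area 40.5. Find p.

-15

The doubled signed area Σ (x_i y_{i+1} − x_{i+1} y_i) is linear in p.
With p=0 it equals -9; the coefficient of p is -6 (from the two edges through R).
So -6·p + -9 = 2·40.5 = 81 ⇒ p = -15.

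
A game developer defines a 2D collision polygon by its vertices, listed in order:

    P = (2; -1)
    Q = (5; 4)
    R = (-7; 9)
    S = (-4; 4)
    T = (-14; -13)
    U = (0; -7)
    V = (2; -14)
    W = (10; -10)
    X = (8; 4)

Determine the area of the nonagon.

269

Apply the shoelace formula: 2A = Σ (x_i·y_{i+1} − x_{i+1}·y_i), indices taken mod 9.
Cross-terms: 13, 73, 8, 108, 98, 14, 120, 120, -16  ⇒  Σ = 538
Area = |Σ|/2 = 269.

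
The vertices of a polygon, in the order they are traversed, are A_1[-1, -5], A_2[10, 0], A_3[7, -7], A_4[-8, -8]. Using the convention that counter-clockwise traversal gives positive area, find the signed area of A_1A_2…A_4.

Apply the surveyor's formula: 2A = Σ (x_i·y_{i+1} − x_{i+1}·y_i), indices taken mod 4.
A_1→A_2: (-1)(0) − (10)(-5) = 50
A_2→A_3: (10)(-7) − (7)(0) = -70
A_3→A_4: (7)(-8) − (-8)(-7) = -112
A_4→A_1: (-8)(-5) − (-1)(-8) = 32
Σ = -100
Signed area = Σ/2 = -50 (negative ⇒ clockwise traversal).

-50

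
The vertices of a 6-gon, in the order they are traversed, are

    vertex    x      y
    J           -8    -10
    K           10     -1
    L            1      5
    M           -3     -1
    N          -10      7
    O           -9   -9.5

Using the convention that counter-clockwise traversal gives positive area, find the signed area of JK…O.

157

Σ = (108) + (51) + (14) + (-31) + (158) + (14) = 314
Signed area = Σ/2 = 157 (positive ⇒ counter-clockwise traversal).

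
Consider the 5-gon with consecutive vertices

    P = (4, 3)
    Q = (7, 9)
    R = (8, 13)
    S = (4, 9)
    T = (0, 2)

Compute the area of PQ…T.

27

Apply the shoelace (surveyor's) formula: 2A = Σ (x_i·y_{i+1} − x_{i+1}·y_i), indices taken mod 5.
Cross-terms: 15, 19, 20, 8, -8  ⇒  Σ = 54
Area = |Σ|/2 = 27.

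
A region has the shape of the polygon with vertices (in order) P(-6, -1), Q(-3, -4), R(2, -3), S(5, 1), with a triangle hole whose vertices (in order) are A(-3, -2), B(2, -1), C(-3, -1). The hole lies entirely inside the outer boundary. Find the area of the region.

25.5

Outer boundary:
Apply the surveyor's formula: 2A = Σ (x_i·y_{i+1} − x_{i+1}·y_i), indices taken mod 4.
Σ = (21) + (17) + (17) + (1) = 56
Area = |Σ|/2 = 28.
Hole:
Σ = (7) + (-5) + (3) = 5
Area = |Σ|/2 = 2.5.
Net area = 28 − 2.5 = 25.5.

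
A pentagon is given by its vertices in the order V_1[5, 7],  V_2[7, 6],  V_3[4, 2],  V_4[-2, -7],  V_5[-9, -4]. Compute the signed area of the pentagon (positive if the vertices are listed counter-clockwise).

Apply the shoelace formula: 2A = Σ (x_i·y_{i+1} − x_{i+1}·y_i), indices taken mod 5.
Cross-terms: -19, -10, -24, -55, -43  ⇒  Σ = -151
Signed area = Σ/2 = -75.5 (negative ⇒ clockwise traversal).

-75.5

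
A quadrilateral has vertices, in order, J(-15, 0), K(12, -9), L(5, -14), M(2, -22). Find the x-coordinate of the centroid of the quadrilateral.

Apply Gauss's area formula. First the cross-terms c_i = x_i·y_{i+1} − x_{i+1}·y_i:
  135, -123, -82, -330  ⇒  2A = -400, A = -200.
Then Σ (x_i + x_{i+1})·c_i = 1220, so x̄ = 1220 / (6·(-200)) = -61/60.

-61/60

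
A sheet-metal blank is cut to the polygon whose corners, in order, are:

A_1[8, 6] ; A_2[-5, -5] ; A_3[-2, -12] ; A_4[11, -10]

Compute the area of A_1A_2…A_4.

169

Apply the shoelace (surveyor's) formula: 2A = Σ (x_i·y_{i+1} − x_{i+1}·y_i), indices taken mod 4.
Σ = (-10) + (50) + (152) + (146) = 338
Area = |Σ|/2 = 169.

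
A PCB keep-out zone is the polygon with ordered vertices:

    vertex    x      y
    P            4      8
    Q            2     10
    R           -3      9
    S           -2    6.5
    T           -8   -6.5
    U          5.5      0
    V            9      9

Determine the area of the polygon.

128.375

Apply the surveyor's formula: 2A = Σ (x_i·y_{i+1} − x_{i+1}·y_i), indices taken mod 7.
Cross-terms: 24, 48, -1.5, 65, 35.75, 49.5, 36  ⇒  Σ = 256.75
Area = |Σ|/2 = 128.375.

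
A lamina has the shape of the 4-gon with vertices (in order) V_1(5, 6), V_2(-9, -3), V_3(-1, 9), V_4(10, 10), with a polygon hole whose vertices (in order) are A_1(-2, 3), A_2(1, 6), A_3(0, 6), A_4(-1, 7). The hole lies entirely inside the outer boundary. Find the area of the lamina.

Outer boundary:
Apply the surveyor's formula: 2A = Σ (x_i·y_{i+1} − x_{i+1}·y_i), indices taken mod 4.
Cross-terms: 39, -84, -100, 10  ⇒  Σ = -135
Area = |Σ|/2 = 67.5.
Hole:
Cross-terms: -15, 6, 6, 11  ⇒  Σ = 8
Area = |Σ|/2 = 4.
Net area = 67.5 − 4 = 63.5.

63.5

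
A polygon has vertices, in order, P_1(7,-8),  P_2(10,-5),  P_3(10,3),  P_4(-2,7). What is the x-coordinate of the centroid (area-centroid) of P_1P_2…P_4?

39/7

Apply the shoelace formula. First the cross-terms c_i = x_i·y_{i+1} − x_{i+1}·y_i:
  45, 80, 76, -33  ⇒  2A = 168, A = 84.
Then Σ (x_i + x_{i+1})·c_i = 2808, so x̄ = 2808 / (6·84) = 39/7.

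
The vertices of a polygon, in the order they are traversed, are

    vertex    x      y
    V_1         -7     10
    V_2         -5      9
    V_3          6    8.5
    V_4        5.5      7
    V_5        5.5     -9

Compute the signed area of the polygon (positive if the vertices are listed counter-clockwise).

Σ = (-13) + (-96.5) + (-4.75) + (-88) + (-8) = -210.25
Signed area = Σ/2 = -105.125 (negative ⇒ clockwise traversal).

-105.125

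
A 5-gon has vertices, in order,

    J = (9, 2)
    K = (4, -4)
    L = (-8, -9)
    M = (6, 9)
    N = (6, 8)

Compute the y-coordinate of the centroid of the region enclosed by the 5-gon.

Apply the shoelace (surveyor's) formula. First the cross-terms c_i = x_i·y_{i+1} − x_{i+1}·y_i:
  -44, -68, -18, -6, -60  ⇒  2A = -196, A = -98.
Then Σ (y_i + y_{i+1})·c_i = 270, so ȳ = 270 / (6·(-98)) = -45/98.

-45/98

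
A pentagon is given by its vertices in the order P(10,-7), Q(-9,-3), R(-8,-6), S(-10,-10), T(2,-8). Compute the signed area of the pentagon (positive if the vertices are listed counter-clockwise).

Σ = (-93) + (30) + (20) + (100) + (66) = 123
Signed area = Σ/2 = 61.5 (positive ⇒ counter-clockwise traversal).

61.5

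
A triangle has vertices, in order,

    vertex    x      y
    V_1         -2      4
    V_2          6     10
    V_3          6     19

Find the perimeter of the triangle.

36

|V_1V_2| = √((8)² + (6)²) = √100 = 10
|V_2V_3| = √((0)² + (9)²) = √81 = 9
|V_3V_1| = √((-8)² + (-15)²) = √289 = 17
Perimeter = 10 + 9 + 17 = 36.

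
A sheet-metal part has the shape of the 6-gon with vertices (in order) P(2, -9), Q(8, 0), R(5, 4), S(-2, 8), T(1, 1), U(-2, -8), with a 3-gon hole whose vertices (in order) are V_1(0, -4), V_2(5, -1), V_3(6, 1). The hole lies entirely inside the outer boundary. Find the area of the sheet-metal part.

81.5

Outer boundary:
Apply the shoelace (surveyor's) formula: 2A = Σ (x_i·y_{i+1} − x_{i+1}·y_i), indices taken mod 6.
Σ = (72) + (32) + (48) + (-10) + (-6) + (34) = 170
Area = |Σ|/2 = 85.
Hole:
Apply the shoelace (surveyor's) formula: 2A = Σ (x_i·y_{i+1} − x_{i+1}·y_i), indices taken mod 3.
Cross-terms: 20, 11, -24  ⇒  Σ = 7
Area = |Σ|/2 = 3.5.
Net area = 85 − 3.5 = 81.5.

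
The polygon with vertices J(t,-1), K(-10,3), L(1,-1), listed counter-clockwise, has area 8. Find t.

The doubled signed area Σ (x_i y_{i+1} − x_{i+1} y_i) is linear in t.
With t=0 it equals -4; the coefficient of t is 4 (from the two edges through J).
So 4·t + -4 = 2·8 = 16 ⇒ t = 5.

5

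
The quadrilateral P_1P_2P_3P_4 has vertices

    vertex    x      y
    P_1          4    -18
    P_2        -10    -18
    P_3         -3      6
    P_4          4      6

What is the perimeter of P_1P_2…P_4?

|P_1P_2| = √((-14)² + (0)²) = √196 = 14
|P_2P_3| = √((7)² + (24)²) = √625 = 25
|P_3P_4| = √((7)² + (0)²) = √49 = 7
|P_4P_1| = √((0)² + (-24)²) = √576 = 24
Perimeter = 14 + 25 + 7 + 24 = 70.

70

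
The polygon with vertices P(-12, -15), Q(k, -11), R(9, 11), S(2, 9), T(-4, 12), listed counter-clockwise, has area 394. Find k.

The doubled signed area Σ (x_i y_{i+1} − x_{i+1} y_i) is linear in k.
With k=0 it equals 554; the coefficient of k is 26 (from the two edges through Q).
So 26·k + 554 = 2·394 = 788 ⇒ k = 9.

9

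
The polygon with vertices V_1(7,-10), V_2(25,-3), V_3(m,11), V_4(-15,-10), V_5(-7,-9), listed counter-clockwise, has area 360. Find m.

21

Write out the shoelace sum; only the two edges meeting at V_3 involve m:
2·Area = [(25·11 − m·(-3)) + (m·(-10) − (-15)·11)] + 427
       = -7·m + 867 = 720
⇒ m = 21.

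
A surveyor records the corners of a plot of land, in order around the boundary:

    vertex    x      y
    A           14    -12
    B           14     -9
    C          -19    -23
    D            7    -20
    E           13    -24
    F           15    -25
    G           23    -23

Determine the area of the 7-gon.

Apply the shoelace formula: 2A = Σ (x_i·y_{i+1} − x_{i+1}·y_i), indices taken mod 7.
A→B: (14)(-9) − (14)(-12) = 42
B→C: (14)(-23) − (-19)(-9) = -493
C→D: (-19)(-20) − (7)(-23) = 541
D→E: (7)(-24) − (13)(-20) = 92
E→F: (13)(-25) − (15)(-24) = 35
F→G: (15)(-23) − (23)(-25) = 230
G→A: (23)(-12) − (14)(-23) = 46
Σ = 493
Area = |Σ|/2 = 246.5.

246.5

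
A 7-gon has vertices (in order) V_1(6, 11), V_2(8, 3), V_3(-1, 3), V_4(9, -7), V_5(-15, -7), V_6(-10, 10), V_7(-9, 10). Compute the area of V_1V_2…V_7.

Σ = (-70) + (27) + (-20) + (-168) + (-220) + (-10) + (-159) = -620
Area = |Σ|/2 = 310.

310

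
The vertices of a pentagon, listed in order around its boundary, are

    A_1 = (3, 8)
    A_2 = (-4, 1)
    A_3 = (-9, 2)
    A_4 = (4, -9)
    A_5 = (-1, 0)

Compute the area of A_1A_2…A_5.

46

Apply the shoelace formula: 2A = Σ (x_i·y_{i+1} − x_{i+1}·y_i), indices taken mod 5.
Cross-terms: 35, 1, 73, -9, -8  ⇒  Σ = 92
Area = |Σ|/2 = 46.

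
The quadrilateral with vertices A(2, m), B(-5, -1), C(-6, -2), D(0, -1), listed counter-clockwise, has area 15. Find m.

Write out the shoelace sum; only the two edges meeting at A involve m:
2·Area = [(0·m − 2·(-1)) + (2·(-1) − (-5)·m)] + 10
       = 5·m + 10 = 30
⇒ m = 4.

4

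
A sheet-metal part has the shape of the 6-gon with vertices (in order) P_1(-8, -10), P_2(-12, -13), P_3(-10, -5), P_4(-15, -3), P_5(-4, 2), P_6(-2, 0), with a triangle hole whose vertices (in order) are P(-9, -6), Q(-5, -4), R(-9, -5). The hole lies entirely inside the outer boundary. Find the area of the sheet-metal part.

72.5

Outer boundary:
Σ = (-16) + (-70) + (-45) + (-42) + (4) + (20) = -149
Area = |Σ|/2 = 74.5.
Hole:
Apply the shoelace formula: 2A = Σ (x_i·y_{i+1} − x_{i+1}·y_i), indices taken mod 3.
Σ = (6) + (-11) + (9) = 4
Area = |Σ|/2 = 2.
Net area = 74.5 − 2 = 72.5.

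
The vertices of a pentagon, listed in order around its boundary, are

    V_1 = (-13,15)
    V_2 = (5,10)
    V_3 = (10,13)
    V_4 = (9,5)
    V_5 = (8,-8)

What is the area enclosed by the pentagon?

201.5

Σ = (-205) + (-35) + (-67) + (-112) + (16) = -403
Area = |Σ|/2 = 201.5.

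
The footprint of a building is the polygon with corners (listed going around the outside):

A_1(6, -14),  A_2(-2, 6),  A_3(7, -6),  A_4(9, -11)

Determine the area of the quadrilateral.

Apply the shoelace formula: 2A = Σ (x_i·y_{i+1} − x_{i+1}·y_i), indices taken mod 4.
Cross-terms: 8, -30, -23, -60  ⇒  Σ = -105
Area = |Σ|/2 = 52.5.

52.5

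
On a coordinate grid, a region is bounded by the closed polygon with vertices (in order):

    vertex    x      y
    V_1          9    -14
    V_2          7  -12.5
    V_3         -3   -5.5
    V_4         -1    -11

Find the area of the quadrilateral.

25

Σ = (-14.5) + (-76) + (27.5) + (113) = 50
Area = |Σ|/2 = 25.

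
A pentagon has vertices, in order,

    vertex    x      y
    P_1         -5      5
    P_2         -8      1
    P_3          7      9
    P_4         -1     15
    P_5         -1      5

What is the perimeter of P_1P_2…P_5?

|P_1P_2| = √((-3)² + (-4)²) = √25 = 5
|P_2P_3| = √((15)² + (8)²) = √289 = 17
|P_3P_4| = √((-8)² + (6)²) = √100 = 10
|P_4P_5| = √((0)² + (-10)²) = √100 = 10
|P_5P_1| = √((-4)² + (0)²) = √16 = 4
Perimeter = 5 + 17 + 10 + 10 + 4 = 46.

46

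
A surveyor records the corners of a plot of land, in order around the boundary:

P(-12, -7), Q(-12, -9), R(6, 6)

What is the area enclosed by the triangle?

18

Cross-terms: 24, -18, 30  ⇒  Σ = 36
Area = |Σ|/2 = 18.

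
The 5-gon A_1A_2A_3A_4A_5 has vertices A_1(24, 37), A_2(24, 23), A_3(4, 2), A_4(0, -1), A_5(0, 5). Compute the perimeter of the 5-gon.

94

|A_1A_2| = √((0)² + (-14)²) = √196 = 14
|A_2A_3| = √((-20)² + (-21)²) = √841 = 29
|A_3A_4| = √((-4)² + (-3)²) = √25 = 5
|A_4A_5| = √((0)² + (6)²) = √36 = 6
|A_5A_1| = √((24)² + (32)²) = √1600 = 40
Perimeter = 14 + 29 + 5 + 6 + 40 = 94.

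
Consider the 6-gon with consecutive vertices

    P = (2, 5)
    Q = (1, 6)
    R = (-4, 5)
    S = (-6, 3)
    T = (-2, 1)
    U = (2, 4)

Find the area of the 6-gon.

23

Apply Gauss's area formula: 2A = Σ (x_i·y_{i+1} − x_{i+1}·y_i), indices taken mod 6.
Cross-terms: 7, 29, 18, 0, -10, 2  ⇒  Σ = 46
Area = |Σ|/2 = 23.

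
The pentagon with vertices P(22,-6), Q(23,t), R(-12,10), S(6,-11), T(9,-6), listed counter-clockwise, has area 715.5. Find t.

Write out the shoelace sum; only the two edges meeting at Q involve t:
2·Area = [(22·t − 23·(-6)) + (23·10 − (-12)·t)] + 213
       = 34·t + 581 = 1431
⇒ t = 25.

25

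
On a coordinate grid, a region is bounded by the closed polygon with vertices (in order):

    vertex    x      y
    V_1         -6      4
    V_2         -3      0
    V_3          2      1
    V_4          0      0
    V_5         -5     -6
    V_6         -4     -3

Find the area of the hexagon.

Apply the shoelace formula: 2A = Σ (x_i·y_{i+1} − x_{i+1}·y_i), indices taken mod 6.
Σ = (12) + (-3) + (0) + (0) + (-9) + (-34) = -34
Area = |Σ|/2 = 17.

17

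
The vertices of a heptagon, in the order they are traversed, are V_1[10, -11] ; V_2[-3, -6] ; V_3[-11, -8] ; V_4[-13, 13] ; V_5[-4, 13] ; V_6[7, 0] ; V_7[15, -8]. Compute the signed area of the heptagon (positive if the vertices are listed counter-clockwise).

-365.5

V_1→V_2: (10)(-6) − (-3)(-11) = -93
V_2→V_3: (-3)(-8) − (-11)(-6) = -42
V_3→V_4: (-11)(13) − (-13)(-8) = -247
V_4→V_5: (-13)(13) − (-4)(13) = -117
V_5→V_6: (-4)(0) − (7)(13) = -91
V_6→V_7: (7)(-8) − (15)(0) = -56
V_7→V_1: (15)(-11) − (10)(-8) = -85
Σ = -731
Signed area = Σ/2 = -365.5 (negative ⇒ clockwise traversal).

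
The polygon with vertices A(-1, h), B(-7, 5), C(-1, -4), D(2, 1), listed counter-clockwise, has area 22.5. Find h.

1

The doubled signed area Σ (x_i y_{i+1} − x_{i+1} y_i) is linear in h.
With h=0 it equals 36; the coefficient of h is 9 (from the two edges through A).
So 9·h + 36 = 2·22.5 = 45 ⇒ h = 1.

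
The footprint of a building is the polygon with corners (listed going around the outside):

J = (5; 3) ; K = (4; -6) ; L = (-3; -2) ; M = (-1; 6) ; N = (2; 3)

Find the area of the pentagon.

Apply the shoelace formula: 2A = Σ (x_i·y_{i+1} − x_{i+1}·y_i), indices taken mod 5.
Cross-terms: -42, -26, -20, -15, -9  ⇒  Σ = -112
Area = |Σ|/2 = 56.

56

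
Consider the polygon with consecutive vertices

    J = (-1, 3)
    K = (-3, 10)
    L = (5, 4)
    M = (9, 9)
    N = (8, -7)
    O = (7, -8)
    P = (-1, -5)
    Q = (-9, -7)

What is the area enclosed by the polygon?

159.5

Apply Gauss's area formula: 2A = Σ (x_i·y_{i+1} − x_{i+1}·y_i), indices taken mod 8.
Σ = (-1) + (-62) + (9) + (-135) + (-15) + (-43) + (-38) + (-34) = -319
Area = |Σ|/2 = 159.5.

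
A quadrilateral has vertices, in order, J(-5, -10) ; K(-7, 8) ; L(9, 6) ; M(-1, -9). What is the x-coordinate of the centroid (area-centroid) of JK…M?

-117/167

Apply the surveyor's formula. First the cross-terms c_i = x_i·y_{i+1} − x_{i+1}·y_i:
  -110, -114, -75, -35  ⇒  2A = -334, A = -167.
Then Σ (x_i + x_{i+1})·c_i = 702, so x̄ = 702 / (6·(-167)) = -117/167.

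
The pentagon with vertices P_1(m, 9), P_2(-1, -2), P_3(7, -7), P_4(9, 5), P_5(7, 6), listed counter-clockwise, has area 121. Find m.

-4

Write out the shoelace sum; only the two edges meeting at P_1 involve m:
2·Area = [(7·9 − m·6) + (m·(-2) − (-1)·9)] + 138
       = -8·m + 210 = 242
⇒ m = -4.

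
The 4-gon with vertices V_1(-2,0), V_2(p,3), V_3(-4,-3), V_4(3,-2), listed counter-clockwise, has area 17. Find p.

Write out the shoelace sum; only the two edges meeting at V_2 involve p:
2·Area = [((-2)·3 − p·0) + (p·(-3) − (-4)·3)] + 13
       = -3·p + 19 = 34
⇒ p = -5.

-5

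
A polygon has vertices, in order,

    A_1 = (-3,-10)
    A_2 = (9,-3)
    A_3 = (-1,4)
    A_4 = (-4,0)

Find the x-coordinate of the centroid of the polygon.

Apply the shoelace (surveyor's) formula. First the cross-terms c_i = x_i·y_{i+1} − x_{i+1}·y_i:
  99, 33, 16, 40  ⇒  2A = 188, A = 94.
Then Σ (x_i + x_{i+1})·c_i = 498, so x̄ = 498 / (6·94) = 83/94.

83/94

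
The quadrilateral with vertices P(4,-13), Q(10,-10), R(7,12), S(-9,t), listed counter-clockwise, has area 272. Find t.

13

The doubled signed area Σ (x_i y_{i+1} − x_{i+1} y_i) is linear in t.
With t=0 it equals 505; the coefficient of t is 3 (from the two edges through S).
So 3·t + 505 = 2·272 = 544 ⇒ t = 13.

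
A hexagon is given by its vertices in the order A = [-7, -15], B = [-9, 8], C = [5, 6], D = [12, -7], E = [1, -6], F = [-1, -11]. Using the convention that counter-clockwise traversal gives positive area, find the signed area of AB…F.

Apply Gauss's area formula: 2A = Σ (x_i·y_{i+1} − x_{i+1}·y_i), indices taken mod 6.
A→B: (-7)(8) − (-9)(-15) = -191
B→C: (-9)(6) − (5)(8) = -94
C→D: (5)(-7) − (12)(6) = -107
D→E: (12)(-6) − (1)(-7) = -65
E→F: (1)(-11) − (-1)(-6) = -17
F→A: (-1)(-15) − (-7)(-11) = -62
Σ = -536
Signed area = Σ/2 = -268 (negative ⇒ clockwise traversal).

-268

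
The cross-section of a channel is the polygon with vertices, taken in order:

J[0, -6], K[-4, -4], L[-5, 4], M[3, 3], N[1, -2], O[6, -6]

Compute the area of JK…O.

63

Σ = (-24) + (-36) + (-27) + (-9) + (6) + (-36) = -126
Area = |Σ|/2 = 63.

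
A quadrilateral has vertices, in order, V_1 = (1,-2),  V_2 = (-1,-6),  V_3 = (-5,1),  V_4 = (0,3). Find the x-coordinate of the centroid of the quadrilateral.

Apply Gauss's area formula. First the cross-terms c_i = x_i·y_{i+1} − x_{i+1}·y_i:
  -8, -31, -15, -3  ⇒  2A = -57, A = -28.5.
Then Σ (x_i + x_{i+1})·c_i = 258, so x̄ = 258 / (6·(-28.5)) = -86/57.

-86/57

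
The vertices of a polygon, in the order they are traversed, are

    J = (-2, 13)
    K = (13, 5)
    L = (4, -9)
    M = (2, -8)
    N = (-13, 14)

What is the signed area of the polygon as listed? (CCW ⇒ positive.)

Apply the shoelace formula: 2A = Σ (x_i·y_{i+1} − x_{i+1}·y_i), indices taken mod 5.
Cross-terms: -179, -137, -14, -76, -141  ⇒  Σ = -547
Signed area = Σ/2 = -273.5 (negative ⇒ clockwise traversal).

-273.5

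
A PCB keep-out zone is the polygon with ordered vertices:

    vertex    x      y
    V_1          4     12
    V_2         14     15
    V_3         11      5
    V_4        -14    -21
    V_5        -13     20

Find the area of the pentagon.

576.5

Apply the surveyor's formula: 2A = Σ (x_i·y_{i+1} − x_{i+1}·y_i), indices taken mod 5.
V_1→V_2: (4)(15) − (14)(12) = -108
V_2→V_3: (14)(5) − (11)(15) = -95
V_3→V_4: (11)(-21) − (-14)(5) = -161
V_4→V_5: (-14)(20) − (-13)(-21) = -553
V_5→V_1: (-13)(12) − (4)(20) = -236
Σ = -1153
Area = |Σ|/2 = 576.5.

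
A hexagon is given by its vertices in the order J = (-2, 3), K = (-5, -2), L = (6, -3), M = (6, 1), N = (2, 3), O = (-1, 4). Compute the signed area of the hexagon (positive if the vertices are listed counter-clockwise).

51

Apply the shoelace (surveyor's) formula: 2A = Σ (x_i·y_{i+1} − x_{i+1}·y_i), indices taken mod 6.
Σ = (19) + (27) + (24) + (16) + (11) + (5) = 102
Signed area = Σ/2 = 51 (positive ⇒ counter-clockwise traversal).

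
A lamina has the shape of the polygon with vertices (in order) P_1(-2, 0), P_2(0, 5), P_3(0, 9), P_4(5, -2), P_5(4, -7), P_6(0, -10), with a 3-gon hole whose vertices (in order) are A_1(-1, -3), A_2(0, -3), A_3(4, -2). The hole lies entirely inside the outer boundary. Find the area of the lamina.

70.5

Outer boundary:
Σ = (-10) + (0) + (-45) + (-27) + (-40) + (-20) = -142
Area = |Σ|/2 = 71.
Hole:
Apply Gauss's area formula: 2A = Σ (x_i·y_{i+1} − x_{i+1}·y_i), indices taken mod 3.
Σ = (3) + (12) + (-14) = 1
Area = |Σ|/2 = 0.5.
Net area = 71 − 0.5 = 70.5.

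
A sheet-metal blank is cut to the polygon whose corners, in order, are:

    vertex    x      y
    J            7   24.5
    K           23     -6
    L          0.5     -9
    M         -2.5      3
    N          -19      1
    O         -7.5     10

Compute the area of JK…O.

Apply the shoelace (surveyor's) formula: 2A = Σ (x_i·y_{i+1} − x_{i+1}·y_i), indices taken mod 6.
Σ = (-605.5) + (-204) + (-21) + (54.5) + (-182.5) + (-253.75) = -1212.25
Area = |Σ|/2 = 606.125.

606.125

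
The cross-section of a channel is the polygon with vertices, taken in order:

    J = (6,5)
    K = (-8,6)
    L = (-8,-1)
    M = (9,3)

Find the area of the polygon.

72

Σ = (76) + (56) + (-15) + (27) = 144
Area = |Σ|/2 = 72.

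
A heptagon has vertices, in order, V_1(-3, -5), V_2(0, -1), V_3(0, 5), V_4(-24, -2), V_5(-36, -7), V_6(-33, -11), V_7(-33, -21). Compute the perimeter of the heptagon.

98

|V_1V_2| = √((3)² + (4)²) = √25 = 5
|V_2V_3| = √((0)² + (6)²) = √36 = 6
|V_3V_4| = √((-24)² + (-7)²) = √625 = 25
|V_4V_5| = √((-12)² + (-5)²) = √169 = 13
|V_5V_6| = √((3)² + (-4)²) = √25 = 5
|V_6V_7| = √((0)² + (-10)²) = √100 = 10
|V_7V_1| = √((30)² + (16)²) = √1156 = 34
Perimeter = 5 + 6 + 25 + 13 + 5 + 10 + 34 = 98.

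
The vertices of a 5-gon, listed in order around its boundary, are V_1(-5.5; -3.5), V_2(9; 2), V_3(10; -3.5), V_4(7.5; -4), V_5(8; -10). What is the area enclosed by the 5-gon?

85.375

Apply the shoelace (surveyor's) formula: 2A = Σ (x_i·y_{i+1} − x_{i+1}·y_i), indices taken mod 5.
Σ = (20.5) + (-51.5) + (-13.75) + (-43) + (-83) = -170.75
Area = |Σ|/2 = 85.375.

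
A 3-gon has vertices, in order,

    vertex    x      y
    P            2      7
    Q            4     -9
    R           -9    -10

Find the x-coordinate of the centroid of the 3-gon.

Apply the shoelace formula. First the cross-terms c_i = x_i·y_{i+1} − x_{i+1}·y_i:
  -46, -121, -43  ⇒  2A = -210, A = -105.
Then Σ (x_i + x_{i+1})·c_i = 630, so x̄ = 630 / (6·(-105)) = -1.

-1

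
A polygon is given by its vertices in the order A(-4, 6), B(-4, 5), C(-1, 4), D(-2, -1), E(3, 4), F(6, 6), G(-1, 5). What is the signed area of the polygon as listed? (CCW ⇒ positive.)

20.5

Apply the shoelace (surveyor's) formula: 2A = Σ (x_i·y_{i+1} − x_{i+1}·y_i), indices taken mod 7.
Σ = (4) + (-11) + (9) + (-5) + (-6) + (36) + (14) = 41
Signed area = Σ/2 = 20.5 (positive ⇒ counter-clockwise traversal).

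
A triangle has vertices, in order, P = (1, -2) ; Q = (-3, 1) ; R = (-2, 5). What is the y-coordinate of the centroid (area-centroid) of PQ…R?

4/3

Apply the shoelace formula. First the cross-terms c_i = x_i·y_{i+1} − x_{i+1}·y_i:
  -5, -13, -1  ⇒  2A = -19, A = -9.5.
Then Σ (y_i + y_{i+1})·c_i = -76, so ȳ = -76 / (6·(-9.5)) = 4/3.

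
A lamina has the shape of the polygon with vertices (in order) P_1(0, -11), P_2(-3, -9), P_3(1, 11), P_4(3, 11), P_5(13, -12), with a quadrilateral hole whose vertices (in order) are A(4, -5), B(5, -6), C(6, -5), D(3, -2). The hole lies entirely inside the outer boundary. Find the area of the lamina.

196.5

Outer boundary:
Apply the shoelace (surveyor's) formula: 2A = Σ (x_i·y_{i+1} − x_{i+1}·y_i), indices taken mod 5.
P_1→P_2: (0)(-9) − (-3)(-11) = -33
P_2→P_3: (-3)(11) − (1)(-9) = -24
P_3→P_4: (1)(11) − (3)(11) = -22
P_4→P_5: (3)(-12) − (13)(11) = -179
P_5→P_1: (13)(-11) − (0)(-12) = -143
Σ = -401
Area = |Σ|/2 = 200.5.
Hole:
A→B: (4)(-6) − (5)(-5) = 1
B→C: (5)(-5) − (6)(-6) = 11
C→D: (6)(-2) − (3)(-5) = 3
D→A: (3)(-5) − (4)(-2) = -7
Σ = 8
Area = |Σ|/2 = 4.
Net area = 200.5 − 4 = 196.5.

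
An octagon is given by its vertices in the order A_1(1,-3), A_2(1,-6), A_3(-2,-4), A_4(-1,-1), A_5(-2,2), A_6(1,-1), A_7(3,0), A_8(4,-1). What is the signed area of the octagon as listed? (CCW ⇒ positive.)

-18

Apply the surveyor's formula: 2A = Σ (x_i·y_{i+1} − x_{i+1}·y_i), indices taken mod 8.
Σ = (-3) + (-16) + (-2) + (-4) + (0) + (3) + (-3) + (-11) = -36
Signed area = Σ/2 = -18 (negative ⇒ clockwise traversal).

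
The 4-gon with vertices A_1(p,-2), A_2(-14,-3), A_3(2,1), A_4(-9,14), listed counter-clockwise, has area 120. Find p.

Write out the shoelace sum; only the two edges meeting at A_1 involve p:
2·Area = [((-9)·(-2) − p·14) + (p·(-3) − (-14)·(-2))] + 29
       = -17·p + 19 = 240
⇒ p = -13.

-13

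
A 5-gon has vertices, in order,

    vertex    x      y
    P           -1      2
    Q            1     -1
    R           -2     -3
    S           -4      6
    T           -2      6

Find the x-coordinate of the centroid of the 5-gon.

-43/24

Apply the shoelace formula. First the cross-terms c_i = x_i·y_{i+1} − x_{i+1}·y_i:
  -1, -5, -24, -12, 2  ⇒  2A = -40, A = -20.
Then Σ (x_i + x_{i+1})·c_i = 215, so x̄ = 215 / (6·(-20)) = -43/24.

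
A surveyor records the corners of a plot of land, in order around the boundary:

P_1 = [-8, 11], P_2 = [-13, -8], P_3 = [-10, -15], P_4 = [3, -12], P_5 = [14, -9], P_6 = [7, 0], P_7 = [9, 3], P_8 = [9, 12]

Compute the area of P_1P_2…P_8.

494

Σ = (207) + (115) + (165) + (141) + (63) + (21) + (81) + (195) = 988
Area = |Σ|/2 = 494.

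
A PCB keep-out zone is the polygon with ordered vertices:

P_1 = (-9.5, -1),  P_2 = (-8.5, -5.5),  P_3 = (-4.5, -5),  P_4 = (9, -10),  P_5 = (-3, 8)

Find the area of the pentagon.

136.25

Apply Gauss's area formula: 2A = Σ (x_i·y_{i+1} − x_{i+1}·y_i), indices taken mod 5.
Σ = (43.75) + (17.75) + (90) + (42) + (79) = 272.5
Area = |Σ|/2 = 136.25.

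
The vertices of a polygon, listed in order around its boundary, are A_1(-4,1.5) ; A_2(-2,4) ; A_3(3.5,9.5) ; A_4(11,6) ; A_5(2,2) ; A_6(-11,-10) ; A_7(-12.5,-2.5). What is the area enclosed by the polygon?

121.875

Apply Gauss's area formula: 2A = Σ (x_i·y_{i+1} − x_{i+1}·y_i), indices taken mod 7.
A_1→A_2: (-4)(4) − (-2)(1.5) = -13
A_2→A_3: (-2)(9.5) − (3.5)(4) = -33
A_3→A_4: (3.5)(6) − (11)(9.5) = -83.5
A_4→A_5: (11)(2) − (2)(6) = 10
A_5→A_6: (2)(-10) − (-11)(2) = 2
A_6→A_7: (-11)(-2.5) − (-12.5)(-10) = -97.5
A_7→A_1: (-12.5)(1.5) − (-4)(-2.5) = -28.75
Σ = -243.75
Area = |Σ|/2 = 121.875.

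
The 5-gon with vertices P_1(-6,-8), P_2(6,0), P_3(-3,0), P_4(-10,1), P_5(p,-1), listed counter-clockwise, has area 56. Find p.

-7

The doubled signed area Σ (x_i y_{i+1} − x_{i+1} y_i) is linear in p.
With p=0 it equals 49; the coefficient of p is -9 (from the two edges through P_5).
So -9·p + 49 = 2·56 = 112 ⇒ p = -7.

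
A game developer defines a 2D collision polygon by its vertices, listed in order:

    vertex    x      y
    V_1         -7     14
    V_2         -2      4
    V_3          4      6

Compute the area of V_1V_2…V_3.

35

Cross-terms: 0, -28, 98  ⇒  Σ = 70
Area = |Σ|/2 = 35.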